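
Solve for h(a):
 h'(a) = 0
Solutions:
 h(a) = C1


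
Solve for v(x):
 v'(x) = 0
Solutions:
 v(x) = C1


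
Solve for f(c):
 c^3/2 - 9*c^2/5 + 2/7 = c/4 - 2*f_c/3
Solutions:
 f(c) = C1 - 3*c^4/16 + 9*c^3/10 + 3*c^2/16 - 3*c/7


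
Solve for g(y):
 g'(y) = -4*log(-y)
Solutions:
 g(y) = C1 - 4*y*log(-y) + 4*y


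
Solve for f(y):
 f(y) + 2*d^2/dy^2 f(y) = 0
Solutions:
 f(y) = C1*sin(sqrt(2)*y/2) + C2*cos(sqrt(2)*y/2)


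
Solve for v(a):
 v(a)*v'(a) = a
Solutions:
 v(a) = -sqrt(C1 + a^2)
 v(a) = sqrt(C1 + a^2)


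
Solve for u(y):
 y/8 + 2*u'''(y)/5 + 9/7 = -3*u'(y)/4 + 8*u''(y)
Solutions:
 u(y) = C1 + C2*exp(y*(10 - sqrt(1570)/4)) + C3*exp(y*(sqrt(1570)/4 + 10)) - y^2/12 - 220*y/63


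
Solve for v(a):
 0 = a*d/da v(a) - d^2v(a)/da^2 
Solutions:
 v(a) = C1 + C2*erfi(sqrt(2)*a/2)


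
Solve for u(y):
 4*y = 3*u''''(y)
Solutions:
 u(y) = C1 + C2*y + C3*y^2 + C4*y^3 + y^5/90


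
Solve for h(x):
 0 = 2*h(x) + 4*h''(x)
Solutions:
 h(x) = C1*sin(sqrt(2)*x/2) + C2*cos(sqrt(2)*x/2)


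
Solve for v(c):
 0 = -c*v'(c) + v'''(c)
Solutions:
 v(c) = C1 + Integral(C2*airyai(c) + C3*airybi(c), c)


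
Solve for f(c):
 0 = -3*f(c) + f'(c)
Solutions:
 f(c) = C1*exp(3*c)


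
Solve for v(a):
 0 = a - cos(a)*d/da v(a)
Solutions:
 v(a) = C1 + Integral(a/cos(a), a)


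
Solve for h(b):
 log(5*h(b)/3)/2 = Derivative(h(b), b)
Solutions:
 2*Integral(1/(-log(_y) - log(5) + log(3)), (_y, h(b))) = C1 - b


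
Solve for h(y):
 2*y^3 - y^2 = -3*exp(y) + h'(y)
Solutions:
 h(y) = C1 + y^4/2 - y^3/3 + 3*exp(y)


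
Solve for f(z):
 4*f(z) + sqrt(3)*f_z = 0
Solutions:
 f(z) = C1*exp(-4*sqrt(3)*z/3)


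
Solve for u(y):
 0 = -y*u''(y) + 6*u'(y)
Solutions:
 u(y) = C1 + C2*y^7


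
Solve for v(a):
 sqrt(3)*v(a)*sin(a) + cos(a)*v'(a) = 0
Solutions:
 v(a) = C1*cos(a)^(sqrt(3))


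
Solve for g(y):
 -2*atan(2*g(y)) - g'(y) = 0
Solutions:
 Integral(1/atan(2*_y), (_y, g(y))) = C1 - 2*y


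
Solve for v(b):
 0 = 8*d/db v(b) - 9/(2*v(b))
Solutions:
 v(b) = -sqrt(C1 + 18*b)/4
 v(b) = sqrt(C1 + 18*b)/4


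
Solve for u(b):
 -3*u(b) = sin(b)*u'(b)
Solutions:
 u(b) = C1*(cos(b) + 1)^(3/2)/(cos(b) - 1)^(3/2)


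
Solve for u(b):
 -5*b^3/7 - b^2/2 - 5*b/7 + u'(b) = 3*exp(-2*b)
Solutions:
 u(b) = C1 + 5*b^4/28 + b^3/6 + 5*b^2/14 - 3*exp(-2*b)/2


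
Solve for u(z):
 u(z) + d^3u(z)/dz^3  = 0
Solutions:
 u(z) = C3*exp(-z) + (C1*sin(sqrt(3)*z/2) + C2*cos(sqrt(3)*z/2))*exp(z/2)


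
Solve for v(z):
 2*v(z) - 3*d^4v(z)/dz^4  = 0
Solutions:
 v(z) = C1*exp(-2^(1/4)*3^(3/4)*z/3) + C2*exp(2^(1/4)*3^(3/4)*z/3) + C3*sin(2^(1/4)*3^(3/4)*z/3) + C4*cos(2^(1/4)*3^(3/4)*z/3)


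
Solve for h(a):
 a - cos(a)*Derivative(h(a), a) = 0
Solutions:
 h(a) = C1 + Integral(a/cos(a), a)


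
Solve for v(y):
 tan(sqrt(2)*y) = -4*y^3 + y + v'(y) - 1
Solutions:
 v(y) = C1 + y^4 - y^2/2 + y - sqrt(2)*log(cos(sqrt(2)*y))/2


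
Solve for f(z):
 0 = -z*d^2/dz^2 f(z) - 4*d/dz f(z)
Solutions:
 f(z) = C1 + C2/z^3


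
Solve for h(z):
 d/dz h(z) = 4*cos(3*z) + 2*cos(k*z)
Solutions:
 h(z) = C1 + 4*sin(3*z)/3 + 2*sin(k*z)/k


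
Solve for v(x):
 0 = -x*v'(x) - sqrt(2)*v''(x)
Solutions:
 v(x) = C1 + C2*erf(2^(1/4)*x/2)


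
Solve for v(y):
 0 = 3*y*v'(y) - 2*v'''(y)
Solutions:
 v(y) = C1 + Integral(C2*airyai(2^(2/3)*3^(1/3)*y/2) + C3*airybi(2^(2/3)*3^(1/3)*y/2), y)


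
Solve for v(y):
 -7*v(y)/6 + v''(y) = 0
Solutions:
 v(y) = C1*exp(-sqrt(42)*y/6) + C2*exp(sqrt(42)*y/6)


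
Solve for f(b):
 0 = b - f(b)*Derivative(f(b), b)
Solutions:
 f(b) = -sqrt(C1 + b^2)
 f(b) = sqrt(C1 + b^2)


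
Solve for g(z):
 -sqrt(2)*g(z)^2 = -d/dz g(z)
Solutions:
 g(z) = -1/(C1 + sqrt(2)*z)


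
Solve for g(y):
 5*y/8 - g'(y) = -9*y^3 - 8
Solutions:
 g(y) = C1 + 9*y^4/4 + 5*y^2/16 + 8*y


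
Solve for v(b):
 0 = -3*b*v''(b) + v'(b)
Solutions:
 v(b) = C1 + C2*b^(4/3)


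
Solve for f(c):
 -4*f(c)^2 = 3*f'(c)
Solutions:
 f(c) = 3/(C1 + 4*c)


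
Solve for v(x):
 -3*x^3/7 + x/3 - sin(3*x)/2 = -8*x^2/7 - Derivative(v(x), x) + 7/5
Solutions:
 v(x) = C1 + 3*x^4/28 - 8*x^3/21 - x^2/6 + 7*x/5 - cos(3*x)/6


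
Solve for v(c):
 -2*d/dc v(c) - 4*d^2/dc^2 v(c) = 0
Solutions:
 v(c) = C1 + C2*exp(-c/2)


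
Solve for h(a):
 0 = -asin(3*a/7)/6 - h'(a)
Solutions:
 h(a) = C1 - a*asin(3*a/7)/6 - sqrt(49 - 9*a^2)/18


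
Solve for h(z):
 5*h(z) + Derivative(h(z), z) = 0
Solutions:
 h(z) = C1*exp(-5*z)


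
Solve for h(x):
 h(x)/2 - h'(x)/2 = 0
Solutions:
 h(x) = C1*exp(x)


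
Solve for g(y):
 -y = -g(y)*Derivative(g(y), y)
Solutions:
 g(y) = -sqrt(C1 + y^2)
 g(y) = sqrt(C1 + y^2)


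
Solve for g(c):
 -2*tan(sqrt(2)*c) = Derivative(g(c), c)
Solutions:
 g(c) = C1 + sqrt(2)*log(cos(sqrt(2)*c))


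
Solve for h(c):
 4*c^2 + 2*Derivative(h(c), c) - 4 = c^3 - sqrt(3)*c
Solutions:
 h(c) = C1 + c^4/8 - 2*c^3/3 - sqrt(3)*c^2/4 + 2*c


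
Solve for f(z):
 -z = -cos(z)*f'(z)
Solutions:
 f(z) = C1 + Integral(z/cos(z), z)


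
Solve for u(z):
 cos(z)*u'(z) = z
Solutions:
 u(z) = C1 + Integral(z/cos(z), z)


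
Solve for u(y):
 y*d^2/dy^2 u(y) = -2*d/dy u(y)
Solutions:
 u(y) = C1 + C2/y


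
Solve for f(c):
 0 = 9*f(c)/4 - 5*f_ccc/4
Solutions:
 f(c) = C3*exp(15^(2/3)*c/5) + (C1*sin(3*3^(1/6)*5^(2/3)*c/10) + C2*cos(3*3^(1/6)*5^(2/3)*c/10))*exp(-15^(2/3)*c/10)


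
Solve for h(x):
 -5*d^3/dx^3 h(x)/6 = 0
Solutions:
 h(x) = C1 + C2*x + C3*x^2


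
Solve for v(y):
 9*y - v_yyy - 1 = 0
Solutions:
 v(y) = C1 + C2*y + C3*y^2 + 3*y^4/8 - y^3/6


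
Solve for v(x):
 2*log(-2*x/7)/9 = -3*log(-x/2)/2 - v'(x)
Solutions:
 v(x) = C1 - 31*x*log(-x)/18 + x*(4*log(7) + 23*log(2) + 31)/18


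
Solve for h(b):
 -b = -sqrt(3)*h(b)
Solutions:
 h(b) = sqrt(3)*b/3


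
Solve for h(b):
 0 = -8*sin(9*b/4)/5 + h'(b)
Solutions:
 h(b) = C1 - 32*cos(9*b/4)/45


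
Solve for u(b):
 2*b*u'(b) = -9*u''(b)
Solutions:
 u(b) = C1 + C2*erf(b/3)


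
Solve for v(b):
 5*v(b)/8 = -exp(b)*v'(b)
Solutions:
 v(b) = C1*exp(5*exp(-b)/8)


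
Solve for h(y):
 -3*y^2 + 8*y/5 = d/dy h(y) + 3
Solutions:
 h(y) = C1 - y^3 + 4*y^2/5 - 3*y


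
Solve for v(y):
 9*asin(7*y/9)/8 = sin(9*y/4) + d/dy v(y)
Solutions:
 v(y) = C1 + 9*y*asin(7*y/9)/8 + 9*sqrt(81 - 49*y^2)/56 + 4*cos(9*y/4)/9


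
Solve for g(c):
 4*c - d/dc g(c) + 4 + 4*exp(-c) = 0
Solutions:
 g(c) = C1 + 2*c^2 + 4*c - 4*exp(-c)


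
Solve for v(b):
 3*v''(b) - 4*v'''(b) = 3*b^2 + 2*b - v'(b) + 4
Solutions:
 v(b) = C1 + C2*exp(-b/4) + C3*exp(b) + b^3 - 8*b^2 + 76*b


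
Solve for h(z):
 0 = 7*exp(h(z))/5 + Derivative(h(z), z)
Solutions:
 h(z) = log(1/(C1 + 7*z)) + log(5)


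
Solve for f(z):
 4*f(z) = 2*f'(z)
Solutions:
 f(z) = C1*exp(2*z)


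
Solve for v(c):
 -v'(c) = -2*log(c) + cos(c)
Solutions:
 v(c) = C1 + 2*c*log(c) - 2*c - sin(c)


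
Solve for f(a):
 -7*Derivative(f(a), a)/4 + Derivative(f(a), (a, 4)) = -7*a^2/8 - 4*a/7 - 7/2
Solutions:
 f(a) = C1 + C4*exp(14^(1/3)*a/2) + a^3/6 + 8*a^2/49 + 2*a + (C2*sin(14^(1/3)*sqrt(3)*a/4) + C3*cos(14^(1/3)*sqrt(3)*a/4))*exp(-14^(1/3)*a/4)


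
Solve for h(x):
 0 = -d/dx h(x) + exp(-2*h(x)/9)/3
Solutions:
 h(x) = 9*log(-sqrt(C1 + x)) - 18*log(3) + 9*log(6)/2
 h(x) = 9*log(C1 + x)/2 - 18*log(3) + 9*log(6)/2


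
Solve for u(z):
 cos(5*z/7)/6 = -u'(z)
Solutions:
 u(z) = C1 - 7*sin(5*z/7)/30


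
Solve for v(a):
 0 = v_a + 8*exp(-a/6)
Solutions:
 v(a) = C1 + 48*exp(-a/6)


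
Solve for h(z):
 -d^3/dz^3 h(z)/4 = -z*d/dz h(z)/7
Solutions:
 h(z) = C1 + Integral(C2*airyai(14^(2/3)*z/7) + C3*airybi(14^(2/3)*z/7), z)


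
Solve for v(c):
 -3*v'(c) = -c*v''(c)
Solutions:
 v(c) = C1 + C2*c^4


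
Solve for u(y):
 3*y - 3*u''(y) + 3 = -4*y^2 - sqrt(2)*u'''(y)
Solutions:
 u(y) = C1 + C2*y + C3*exp(3*sqrt(2)*y/2) + y^4/9 + y^3*(9 + 8*sqrt(2))/54 + y^2*(9*sqrt(2) + 43)/54


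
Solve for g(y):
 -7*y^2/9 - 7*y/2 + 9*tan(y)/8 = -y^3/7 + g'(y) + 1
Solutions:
 g(y) = C1 + y^4/28 - 7*y^3/27 - 7*y^2/4 - y - 9*log(cos(y))/8


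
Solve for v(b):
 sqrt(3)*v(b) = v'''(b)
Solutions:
 v(b) = C3*exp(3^(1/6)*b) + (C1*sin(3^(2/3)*b/2) + C2*cos(3^(2/3)*b/2))*exp(-3^(1/6)*b/2)


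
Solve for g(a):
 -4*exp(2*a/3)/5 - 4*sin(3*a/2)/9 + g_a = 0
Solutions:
 g(a) = C1 + 6*exp(2*a/3)/5 - 8*cos(3*a/2)/27


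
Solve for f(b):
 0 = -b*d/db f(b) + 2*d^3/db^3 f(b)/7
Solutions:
 f(b) = C1 + Integral(C2*airyai(2^(2/3)*7^(1/3)*b/2) + C3*airybi(2^(2/3)*7^(1/3)*b/2), b)


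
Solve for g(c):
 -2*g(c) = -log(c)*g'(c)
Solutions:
 g(c) = C1*exp(2*li(c))


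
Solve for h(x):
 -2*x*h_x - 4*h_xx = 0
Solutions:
 h(x) = C1 + C2*erf(x/2)


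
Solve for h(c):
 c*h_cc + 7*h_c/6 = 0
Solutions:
 h(c) = C1 + C2/c^(1/6)


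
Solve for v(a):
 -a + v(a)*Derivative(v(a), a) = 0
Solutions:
 v(a) = -sqrt(C1 + a^2)
 v(a) = sqrt(C1 + a^2)


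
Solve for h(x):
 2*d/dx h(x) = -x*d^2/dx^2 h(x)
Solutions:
 h(x) = C1 + C2/x


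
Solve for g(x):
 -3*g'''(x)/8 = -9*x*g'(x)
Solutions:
 g(x) = C1 + Integral(C2*airyai(2*3^(1/3)*x) + C3*airybi(2*3^(1/3)*x), x)


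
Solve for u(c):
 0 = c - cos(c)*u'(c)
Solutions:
 u(c) = C1 + Integral(c/cos(c), c)


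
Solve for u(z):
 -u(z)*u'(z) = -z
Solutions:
 u(z) = -sqrt(C1 + z^2)
 u(z) = sqrt(C1 + z^2)


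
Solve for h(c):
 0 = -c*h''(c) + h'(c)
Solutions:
 h(c) = C1 + C2*c^2


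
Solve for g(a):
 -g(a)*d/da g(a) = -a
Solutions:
 g(a) = -sqrt(C1 + a^2)
 g(a) = sqrt(C1 + a^2)


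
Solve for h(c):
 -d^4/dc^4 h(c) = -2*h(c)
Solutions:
 h(c) = C1*exp(-2^(1/4)*c) + C2*exp(2^(1/4)*c) + C3*sin(2^(1/4)*c) + C4*cos(2^(1/4)*c)


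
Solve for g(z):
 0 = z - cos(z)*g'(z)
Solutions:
 g(z) = C1 + Integral(z/cos(z), z)


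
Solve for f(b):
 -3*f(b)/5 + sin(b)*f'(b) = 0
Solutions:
 f(b) = C1*(cos(b) - 1)^(3/10)/(cos(b) + 1)^(3/10)


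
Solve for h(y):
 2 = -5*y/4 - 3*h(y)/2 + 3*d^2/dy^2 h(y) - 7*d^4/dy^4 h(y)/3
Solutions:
 h(y) = -5*y/6 + (C1*sin(14^(3/4)*sqrt(3)*y*sin(atan(sqrt(5)/3)/2)/14) + C2*cos(14^(3/4)*sqrt(3)*y*sin(atan(sqrt(5)/3)/2)/14))*exp(-14^(3/4)*sqrt(3)*y*cos(atan(sqrt(5)/3)/2)/14) + (C3*sin(14^(3/4)*sqrt(3)*y*sin(atan(sqrt(5)/3)/2)/14) + C4*cos(14^(3/4)*sqrt(3)*y*sin(atan(sqrt(5)/3)/2)/14))*exp(14^(3/4)*sqrt(3)*y*cos(atan(sqrt(5)/3)/2)/14) - 4/3


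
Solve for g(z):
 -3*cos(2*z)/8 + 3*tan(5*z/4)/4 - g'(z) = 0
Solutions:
 g(z) = C1 - 3*log(cos(5*z/4))/5 - 3*sin(2*z)/16


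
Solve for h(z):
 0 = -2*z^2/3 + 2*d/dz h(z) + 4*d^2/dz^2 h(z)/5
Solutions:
 h(z) = C1 + C2*exp(-5*z/2) + z^3/9 - 2*z^2/15 + 8*z/75


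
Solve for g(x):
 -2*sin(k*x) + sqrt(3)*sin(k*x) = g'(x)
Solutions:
 g(x) = C1 - sqrt(3)*cos(k*x)/k + 2*cos(k*x)/k


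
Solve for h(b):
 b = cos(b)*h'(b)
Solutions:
 h(b) = C1 + Integral(b/cos(b), b)


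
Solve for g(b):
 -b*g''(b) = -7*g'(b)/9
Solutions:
 g(b) = C1 + C2*b^(16/9)


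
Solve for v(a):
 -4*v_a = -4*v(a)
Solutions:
 v(a) = C1*exp(a)


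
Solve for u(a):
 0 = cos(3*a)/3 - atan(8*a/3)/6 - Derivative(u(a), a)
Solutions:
 u(a) = C1 - a*atan(8*a/3)/6 + log(64*a^2 + 9)/32 + sin(3*a)/9


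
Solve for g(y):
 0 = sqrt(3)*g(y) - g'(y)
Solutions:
 g(y) = C1*exp(sqrt(3)*y)


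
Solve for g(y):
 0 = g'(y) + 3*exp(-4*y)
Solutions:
 g(y) = C1 + 3*exp(-4*y)/4


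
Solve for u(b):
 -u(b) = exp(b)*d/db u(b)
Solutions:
 u(b) = C1*exp(exp(-b))


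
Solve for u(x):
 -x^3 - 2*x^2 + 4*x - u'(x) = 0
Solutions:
 u(x) = C1 - x^4/4 - 2*x^3/3 + 2*x^2


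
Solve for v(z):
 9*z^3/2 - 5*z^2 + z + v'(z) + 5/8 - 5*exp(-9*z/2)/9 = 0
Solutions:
 v(z) = C1 - 9*z^4/8 + 5*z^3/3 - z^2/2 - 5*z/8 - 10*exp(-9*z/2)/81


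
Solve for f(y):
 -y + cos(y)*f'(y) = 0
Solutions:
 f(y) = C1 + Integral(y/cos(y), y)


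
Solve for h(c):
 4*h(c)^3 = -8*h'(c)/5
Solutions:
 h(c) = -sqrt(-1/(C1 - 5*c))
 h(c) = sqrt(-1/(C1 - 5*c))


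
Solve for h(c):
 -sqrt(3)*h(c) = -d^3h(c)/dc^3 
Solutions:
 h(c) = C3*exp(3^(1/6)*c) + (C1*sin(3^(2/3)*c/2) + C2*cos(3^(2/3)*c/2))*exp(-3^(1/6)*c/2)


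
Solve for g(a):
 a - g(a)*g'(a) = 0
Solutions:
 g(a) = -sqrt(C1 + a^2)
 g(a) = sqrt(C1 + a^2)


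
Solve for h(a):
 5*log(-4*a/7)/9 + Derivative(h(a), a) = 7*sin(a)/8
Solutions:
 h(a) = C1 - 5*a*log(-a)/9 - 10*a*log(2)/9 + 5*a/9 + 5*a*log(7)/9 - 7*cos(a)/8


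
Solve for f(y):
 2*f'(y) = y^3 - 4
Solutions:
 f(y) = C1 + y^4/8 - 2*y


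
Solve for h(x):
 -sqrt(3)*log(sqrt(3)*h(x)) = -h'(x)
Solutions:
 -2*sqrt(3)*Integral(1/(2*log(_y) + log(3)), (_y, h(x)))/3 = C1 - x


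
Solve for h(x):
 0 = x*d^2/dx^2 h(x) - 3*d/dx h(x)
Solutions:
 h(x) = C1 + C2*x^4


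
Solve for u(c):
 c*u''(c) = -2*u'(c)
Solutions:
 u(c) = C1 + C2/c


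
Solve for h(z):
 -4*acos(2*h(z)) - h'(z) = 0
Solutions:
 Integral(1/acos(2*_y), (_y, h(z))) = C1 - 4*z


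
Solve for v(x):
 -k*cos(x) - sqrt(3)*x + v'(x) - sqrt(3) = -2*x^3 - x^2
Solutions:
 v(x) = C1 + k*sin(x) - x^4/2 - x^3/3 + sqrt(3)*x^2/2 + sqrt(3)*x


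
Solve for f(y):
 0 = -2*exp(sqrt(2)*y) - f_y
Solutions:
 f(y) = C1 - sqrt(2)*exp(sqrt(2)*y)


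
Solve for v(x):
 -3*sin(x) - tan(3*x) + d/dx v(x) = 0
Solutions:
 v(x) = C1 - log(cos(3*x))/3 - 3*cos(x)


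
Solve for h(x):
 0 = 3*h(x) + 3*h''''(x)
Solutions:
 h(x) = (C1*sin(sqrt(2)*x/2) + C2*cos(sqrt(2)*x/2))*exp(-sqrt(2)*x/2) + (C3*sin(sqrt(2)*x/2) + C4*cos(sqrt(2)*x/2))*exp(sqrt(2)*x/2)


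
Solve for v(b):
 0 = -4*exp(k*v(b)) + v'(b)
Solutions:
 v(b) = Piecewise((log(-1/(C1*k + 4*b*k))/k, Ne(k, 0)), (nan, True))
 v(b) = Piecewise((C1 + 4*b, Eq(k, 0)), (nan, True))


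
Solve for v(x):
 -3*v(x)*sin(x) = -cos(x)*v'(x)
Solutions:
 v(x) = C1/cos(x)^3


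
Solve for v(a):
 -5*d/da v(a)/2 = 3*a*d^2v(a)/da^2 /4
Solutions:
 v(a) = C1 + C2/a^(7/3)


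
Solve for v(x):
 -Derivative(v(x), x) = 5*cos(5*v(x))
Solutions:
 v(x) = -asin((C1 + exp(50*x))/(C1 - exp(50*x)))/5 + pi/5
 v(x) = asin((C1 + exp(50*x))/(C1 - exp(50*x)))/5


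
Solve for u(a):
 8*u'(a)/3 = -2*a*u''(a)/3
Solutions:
 u(a) = C1 + C2/a^3


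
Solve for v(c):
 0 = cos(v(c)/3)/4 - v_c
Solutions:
 -c/4 - 3*log(sin(v(c)/3) - 1)/2 + 3*log(sin(v(c)/3) + 1)/2 = C1


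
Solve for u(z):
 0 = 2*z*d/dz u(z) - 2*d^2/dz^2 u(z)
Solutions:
 u(z) = C1 + C2*erfi(sqrt(2)*z/2)


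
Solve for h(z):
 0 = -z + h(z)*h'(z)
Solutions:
 h(z) = -sqrt(C1 + z^2)
 h(z) = sqrt(C1 + z^2)


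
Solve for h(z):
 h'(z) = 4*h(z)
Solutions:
 h(z) = C1*exp(4*z)


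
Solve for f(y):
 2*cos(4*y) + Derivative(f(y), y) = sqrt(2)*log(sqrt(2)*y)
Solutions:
 f(y) = C1 + sqrt(2)*y*(log(y) - 1) + sqrt(2)*y*log(2)/2 - sin(4*y)/2


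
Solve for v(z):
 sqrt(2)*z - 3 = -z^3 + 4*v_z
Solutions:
 v(z) = C1 + z^4/16 + sqrt(2)*z^2/8 - 3*z/4


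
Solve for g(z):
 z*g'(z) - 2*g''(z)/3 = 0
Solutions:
 g(z) = C1 + C2*erfi(sqrt(3)*z/2)


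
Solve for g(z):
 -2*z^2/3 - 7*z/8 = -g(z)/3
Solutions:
 g(z) = z*(16*z + 21)/8


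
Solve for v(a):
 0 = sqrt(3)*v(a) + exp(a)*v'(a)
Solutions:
 v(a) = C1*exp(sqrt(3)*exp(-a))


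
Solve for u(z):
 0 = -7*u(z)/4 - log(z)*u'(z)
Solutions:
 u(z) = C1*exp(-7*li(z)/4)


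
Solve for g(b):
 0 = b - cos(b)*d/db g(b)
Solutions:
 g(b) = C1 + Integral(b/cos(b), b)


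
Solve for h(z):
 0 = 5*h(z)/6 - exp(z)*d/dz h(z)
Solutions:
 h(z) = C1*exp(-5*exp(-z)/6)


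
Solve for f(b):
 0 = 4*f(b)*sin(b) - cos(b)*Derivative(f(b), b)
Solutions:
 f(b) = C1/cos(b)^4


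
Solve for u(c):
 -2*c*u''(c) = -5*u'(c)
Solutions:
 u(c) = C1 + C2*c^(7/2)


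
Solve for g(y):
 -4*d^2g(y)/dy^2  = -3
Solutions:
 g(y) = C1 + C2*y + 3*y^2/8


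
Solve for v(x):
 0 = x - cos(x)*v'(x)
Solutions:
 v(x) = C1 + Integral(x/cos(x), x)


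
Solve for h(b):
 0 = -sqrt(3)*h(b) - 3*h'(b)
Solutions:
 h(b) = C1*exp(-sqrt(3)*b/3)


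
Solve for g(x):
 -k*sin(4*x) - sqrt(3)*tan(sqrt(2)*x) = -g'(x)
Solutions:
 g(x) = C1 - k*cos(4*x)/4 - sqrt(6)*log(cos(sqrt(2)*x))/2


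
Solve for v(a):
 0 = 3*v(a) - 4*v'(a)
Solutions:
 v(a) = C1*exp(3*a/4)


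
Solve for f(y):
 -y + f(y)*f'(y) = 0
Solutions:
 f(y) = -sqrt(C1 + y^2)
 f(y) = sqrt(C1 + y^2)


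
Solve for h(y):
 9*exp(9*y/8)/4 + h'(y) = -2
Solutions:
 h(y) = C1 - 2*y - 2*exp(9*y/8)


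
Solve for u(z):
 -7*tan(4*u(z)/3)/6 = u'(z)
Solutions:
 u(z) = -3*asin(C1*exp(-14*z/9))/4 + 3*pi/4
 u(z) = 3*asin(C1*exp(-14*z/9))/4


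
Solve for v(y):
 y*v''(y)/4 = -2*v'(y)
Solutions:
 v(y) = C1 + C2/y^7


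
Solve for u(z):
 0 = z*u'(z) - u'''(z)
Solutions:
 u(z) = C1 + Integral(C2*airyai(z) + C3*airybi(z), z)


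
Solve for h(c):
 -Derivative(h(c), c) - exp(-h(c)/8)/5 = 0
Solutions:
 h(c) = 8*log(C1 - c/40)


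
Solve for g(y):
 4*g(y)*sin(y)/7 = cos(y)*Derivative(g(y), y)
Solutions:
 g(y) = C1/cos(y)^(4/7)


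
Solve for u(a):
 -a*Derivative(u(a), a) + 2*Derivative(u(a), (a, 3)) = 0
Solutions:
 u(a) = C1 + Integral(C2*airyai(2^(2/3)*a/2) + C3*airybi(2^(2/3)*a/2), a)


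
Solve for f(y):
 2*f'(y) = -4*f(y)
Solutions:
 f(y) = C1*exp(-2*y)


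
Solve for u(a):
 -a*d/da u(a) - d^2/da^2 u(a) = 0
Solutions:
 u(a) = C1 + C2*erf(sqrt(2)*a/2)


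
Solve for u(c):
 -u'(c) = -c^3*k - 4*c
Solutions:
 u(c) = C1 + c^4*k/4 + 2*c^2


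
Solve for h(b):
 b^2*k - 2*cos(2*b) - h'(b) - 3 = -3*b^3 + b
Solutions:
 h(b) = C1 + 3*b^4/4 + b^3*k/3 - b^2/2 - 3*b - sin(2*b)


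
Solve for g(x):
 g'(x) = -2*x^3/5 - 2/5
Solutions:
 g(x) = C1 - x^4/10 - 2*x/5


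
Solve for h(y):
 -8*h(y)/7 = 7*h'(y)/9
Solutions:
 h(y) = C1*exp(-72*y/49)


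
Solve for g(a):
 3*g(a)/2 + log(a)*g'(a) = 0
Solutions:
 g(a) = C1*exp(-3*li(a)/2)


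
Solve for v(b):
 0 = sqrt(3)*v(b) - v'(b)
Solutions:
 v(b) = C1*exp(sqrt(3)*b)


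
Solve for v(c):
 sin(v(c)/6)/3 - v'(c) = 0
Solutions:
 -c/3 + 3*log(cos(v(c)/6) - 1) - 3*log(cos(v(c)/6) + 1) = C1


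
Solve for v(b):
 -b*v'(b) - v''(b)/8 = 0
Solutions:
 v(b) = C1 + C2*erf(2*b)


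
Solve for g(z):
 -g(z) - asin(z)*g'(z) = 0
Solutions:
 g(z) = C1*exp(-Integral(1/asin(z), z))


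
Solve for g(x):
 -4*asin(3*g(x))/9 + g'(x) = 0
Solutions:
 Integral(1/asin(3*_y), (_y, g(x))) = C1 + 4*x/9


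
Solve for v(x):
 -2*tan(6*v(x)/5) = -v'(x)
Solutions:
 v(x) = -5*asin(C1*exp(12*x/5))/6 + 5*pi/6
 v(x) = 5*asin(C1*exp(12*x/5))/6


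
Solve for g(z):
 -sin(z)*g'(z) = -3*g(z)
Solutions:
 g(z) = C1*(cos(z) - 1)^(3/2)/(cos(z) + 1)^(3/2)


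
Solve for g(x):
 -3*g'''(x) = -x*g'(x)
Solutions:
 g(x) = C1 + Integral(C2*airyai(3^(2/3)*x/3) + C3*airybi(3^(2/3)*x/3), x)


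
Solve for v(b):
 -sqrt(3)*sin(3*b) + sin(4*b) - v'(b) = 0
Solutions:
 v(b) = C1 + sqrt(3)*cos(3*b)/3 - cos(4*b)/4


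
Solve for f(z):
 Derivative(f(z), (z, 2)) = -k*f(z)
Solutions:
 f(z) = C1*exp(-z*sqrt(-k)) + C2*exp(z*sqrt(-k))


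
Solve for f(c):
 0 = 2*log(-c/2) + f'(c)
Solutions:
 f(c) = C1 - 2*c*log(-c) + 2*c*(log(2) + 1)


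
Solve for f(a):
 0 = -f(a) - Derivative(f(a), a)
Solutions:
 f(a) = C1*exp(-a)


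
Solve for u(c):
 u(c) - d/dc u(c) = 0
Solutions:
 u(c) = C1*exp(c)


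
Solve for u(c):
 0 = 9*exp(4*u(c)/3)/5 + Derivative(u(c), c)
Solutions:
 u(c) = 3*log(-(1/(C1 + 36*c))^(1/4)) + 3*log(15)/4
 u(c) = 3*log(1/(C1 + 36*c))/4 + 3*log(15)/4
 u(c) = 3*log(-I*(1/(C1 + 36*c))^(1/4)) + 3*log(15)/4
 u(c) = 3*log(I*(1/(C1 + 36*c))^(1/4)) + 3*log(15)/4


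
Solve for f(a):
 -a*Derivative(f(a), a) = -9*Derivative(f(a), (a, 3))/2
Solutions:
 f(a) = C1 + Integral(C2*airyai(6^(1/3)*a/3) + C3*airybi(6^(1/3)*a/3), a)


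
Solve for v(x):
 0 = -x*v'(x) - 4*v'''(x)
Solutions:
 v(x) = C1 + Integral(C2*airyai(-2^(1/3)*x/2) + C3*airybi(-2^(1/3)*x/2), x)


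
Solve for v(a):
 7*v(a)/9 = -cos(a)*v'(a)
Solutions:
 v(a) = C1*(sin(a) - 1)^(7/18)/(sin(a) + 1)^(7/18)


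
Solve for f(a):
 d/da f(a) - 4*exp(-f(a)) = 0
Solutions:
 f(a) = log(C1 + 4*a)


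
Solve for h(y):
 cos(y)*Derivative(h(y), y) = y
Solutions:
 h(y) = C1 + Integral(y/cos(y), y)


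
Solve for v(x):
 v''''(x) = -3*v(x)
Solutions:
 v(x) = (C1*sin(sqrt(2)*3^(1/4)*x/2) + C2*cos(sqrt(2)*3^(1/4)*x/2))*exp(-sqrt(2)*3^(1/4)*x/2) + (C3*sin(sqrt(2)*3^(1/4)*x/2) + C4*cos(sqrt(2)*3^(1/4)*x/2))*exp(sqrt(2)*3^(1/4)*x/2)


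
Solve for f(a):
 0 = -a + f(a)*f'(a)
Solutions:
 f(a) = -sqrt(C1 + a^2)
 f(a) = sqrt(C1 + a^2)


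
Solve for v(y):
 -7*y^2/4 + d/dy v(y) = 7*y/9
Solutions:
 v(y) = C1 + 7*y^3/12 + 7*y^2/18


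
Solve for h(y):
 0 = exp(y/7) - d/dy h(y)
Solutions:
 h(y) = C1 + 7*exp(y/7)


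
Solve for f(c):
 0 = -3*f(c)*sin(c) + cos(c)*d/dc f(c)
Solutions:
 f(c) = C1/cos(c)^3


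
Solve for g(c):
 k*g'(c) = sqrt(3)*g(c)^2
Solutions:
 g(c) = -k/(C1*k + sqrt(3)*c)


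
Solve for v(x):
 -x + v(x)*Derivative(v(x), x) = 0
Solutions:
 v(x) = -sqrt(C1 + x^2)
 v(x) = sqrt(C1 + x^2)


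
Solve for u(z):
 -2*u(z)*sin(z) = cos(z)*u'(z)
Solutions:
 u(z) = C1*cos(z)^2


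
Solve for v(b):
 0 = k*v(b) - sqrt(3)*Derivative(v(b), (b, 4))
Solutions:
 v(b) = C1*exp(-3^(7/8)*b*k^(1/4)/3) + C2*exp(3^(7/8)*b*k^(1/4)/3) + C3*exp(-3^(7/8)*I*b*k^(1/4)/3) + C4*exp(3^(7/8)*I*b*k^(1/4)/3)


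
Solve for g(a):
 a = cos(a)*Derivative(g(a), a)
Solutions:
 g(a) = C1 + Integral(a/cos(a), a)


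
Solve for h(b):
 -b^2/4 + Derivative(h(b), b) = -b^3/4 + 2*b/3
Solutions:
 h(b) = C1 - b^4/16 + b^3/12 + b^2/3


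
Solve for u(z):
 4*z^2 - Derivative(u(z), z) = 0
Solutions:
 u(z) = C1 + 4*z^3/3


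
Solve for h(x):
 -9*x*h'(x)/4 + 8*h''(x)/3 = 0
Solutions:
 h(x) = C1 + C2*erfi(3*sqrt(3)*x/8)


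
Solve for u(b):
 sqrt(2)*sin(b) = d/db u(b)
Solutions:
 u(b) = C1 - sqrt(2)*cos(b)


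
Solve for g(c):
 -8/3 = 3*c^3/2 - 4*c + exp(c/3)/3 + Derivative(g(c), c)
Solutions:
 g(c) = C1 - 3*c^4/8 + 2*c^2 - 8*c/3 - exp(c)^(1/3)


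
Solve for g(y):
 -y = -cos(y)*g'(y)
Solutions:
 g(y) = C1 + Integral(y/cos(y), y)


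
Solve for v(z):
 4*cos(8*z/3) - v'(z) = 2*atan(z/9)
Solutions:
 v(z) = C1 - 2*z*atan(z/9) + 9*log(z^2 + 81) + 3*sin(8*z/3)/2


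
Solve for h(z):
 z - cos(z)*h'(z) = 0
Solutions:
 h(z) = C1 + Integral(z/cos(z), z)


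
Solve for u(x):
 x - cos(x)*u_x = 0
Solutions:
 u(x) = C1 + Integral(x/cos(x), x)


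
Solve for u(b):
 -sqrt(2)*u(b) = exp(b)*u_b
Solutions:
 u(b) = C1*exp(sqrt(2)*exp(-b))


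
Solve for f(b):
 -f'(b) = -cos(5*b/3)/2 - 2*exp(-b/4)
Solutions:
 f(b) = C1 + 3*sin(5*b/3)/10 - 8*exp(-b/4)


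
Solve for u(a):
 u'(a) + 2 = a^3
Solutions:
 u(a) = C1 + a^4/4 - 2*a


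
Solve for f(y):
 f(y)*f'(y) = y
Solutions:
 f(y) = -sqrt(C1 + y^2)
 f(y) = sqrt(C1 + y^2)


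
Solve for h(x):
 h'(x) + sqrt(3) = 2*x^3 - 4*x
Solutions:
 h(x) = C1 + x^4/2 - 2*x^2 - sqrt(3)*x


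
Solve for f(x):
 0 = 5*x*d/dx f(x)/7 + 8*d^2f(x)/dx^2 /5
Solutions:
 f(x) = C1 + C2*erf(5*sqrt(7)*x/28)


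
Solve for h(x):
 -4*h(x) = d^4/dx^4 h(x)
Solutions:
 h(x) = (C1*sin(x) + C2*cos(x))*exp(-x) + (C3*sin(x) + C4*cos(x))*exp(x)


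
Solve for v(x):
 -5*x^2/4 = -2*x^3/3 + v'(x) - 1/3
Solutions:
 v(x) = C1 + x^4/6 - 5*x^3/12 + x/3


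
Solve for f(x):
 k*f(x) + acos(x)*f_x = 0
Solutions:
 f(x) = C1*exp(-k*Integral(1/acos(x), x))


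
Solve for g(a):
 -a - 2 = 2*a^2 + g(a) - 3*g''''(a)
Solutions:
 g(a) = C1*exp(-3^(3/4)*a/3) + C2*exp(3^(3/4)*a/3) + C3*sin(3^(3/4)*a/3) + C4*cos(3^(3/4)*a/3) - 2*a^2 - a - 2


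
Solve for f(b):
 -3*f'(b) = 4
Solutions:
 f(b) = C1 - 4*b/3


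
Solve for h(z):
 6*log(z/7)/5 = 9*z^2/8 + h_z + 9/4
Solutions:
 h(z) = C1 - 3*z^3/8 + 6*z*log(z)/5 - 69*z/20 - 6*z*log(7)/5


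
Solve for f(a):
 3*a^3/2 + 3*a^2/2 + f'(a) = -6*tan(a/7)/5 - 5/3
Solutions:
 f(a) = C1 - 3*a^4/8 - a^3/2 - 5*a/3 + 42*log(cos(a/7))/5


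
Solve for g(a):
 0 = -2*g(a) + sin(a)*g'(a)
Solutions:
 g(a) = C1*(cos(a) - 1)/(cos(a) + 1)


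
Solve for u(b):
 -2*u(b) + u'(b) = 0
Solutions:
 u(b) = C1*exp(2*b)


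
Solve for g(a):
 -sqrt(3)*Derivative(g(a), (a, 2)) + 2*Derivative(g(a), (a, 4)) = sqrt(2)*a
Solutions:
 g(a) = C1 + C2*a + C3*exp(-sqrt(2)*3^(1/4)*a/2) + C4*exp(sqrt(2)*3^(1/4)*a/2) - sqrt(6)*a^3/18


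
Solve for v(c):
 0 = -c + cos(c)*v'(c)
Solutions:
 v(c) = C1 + Integral(c/cos(c), c)


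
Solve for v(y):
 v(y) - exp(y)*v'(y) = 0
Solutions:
 v(y) = C1*exp(-exp(-y))


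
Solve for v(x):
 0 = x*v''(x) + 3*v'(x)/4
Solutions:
 v(x) = C1 + C2*x^(1/4)


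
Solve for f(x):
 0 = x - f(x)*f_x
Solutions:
 f(x) = -sqrt(C1 + x^2)
 f(x) = sqrt(C1 + x^2)


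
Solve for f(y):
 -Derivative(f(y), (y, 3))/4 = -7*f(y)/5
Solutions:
 f(y) = C3*exp(28^(1/3)*5^(2/3)*y/5) + (C1*sin(28^(1/3)*sqrt(3)*5^(2/3)*y/10) + C2*cos(28^(1/3)*sqrt(3)*5^(2/3)*y/10))*exp(-28^(1/3)*5^(2/3)*y/10)


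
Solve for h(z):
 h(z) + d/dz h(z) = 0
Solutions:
 h(z) = C1*exp(-z)


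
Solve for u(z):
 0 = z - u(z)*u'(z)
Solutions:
 u(z) = -sqrt(C1 + z^2)
 u(z) = sqrt(C1 + z^2)


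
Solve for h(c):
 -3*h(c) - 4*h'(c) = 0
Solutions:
 h(c) = C1*exp(-3*c/4)


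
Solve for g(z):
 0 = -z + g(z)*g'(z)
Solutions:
 g(z) = -sqrt(C1 + z^2)
 g(z) = sqrt(C1 + z^2)


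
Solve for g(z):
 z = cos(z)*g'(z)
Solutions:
 g(z) = C1 + Integral(z/cos(z), z)


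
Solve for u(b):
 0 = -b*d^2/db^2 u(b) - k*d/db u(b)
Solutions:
 u(b) = C1 + b^(1 - re(k))*(C2*sin(log(b)*Abs(im(k))) + C3*cos(log(b)*im(k)))


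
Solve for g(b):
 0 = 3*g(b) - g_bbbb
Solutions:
 g(b) = C1*exp(-3^(1/4)*b) + C2*exp(3^(1/4)*b) + C3*sin(3^(1/4)*b) + C4*cos(3^(1/4)*b)


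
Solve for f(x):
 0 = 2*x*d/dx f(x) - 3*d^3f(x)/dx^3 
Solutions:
 f(x) = C1 + Integral(C2*airyai(2^(1/3)*3^(2/3)*x/3) + C3*airybi(2^(1/3)*3^(2/3)*x/3), x)


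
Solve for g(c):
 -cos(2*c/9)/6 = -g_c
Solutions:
 g(c) = C1 + 3*sin(2*c/9)/4


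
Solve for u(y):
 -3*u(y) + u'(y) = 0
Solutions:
 u(y) = C1*exp(3*y)


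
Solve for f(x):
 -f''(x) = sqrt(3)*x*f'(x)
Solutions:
 f(x) = C1 + C2*erf(sqrt(2)*3^(1/4)*x/2)


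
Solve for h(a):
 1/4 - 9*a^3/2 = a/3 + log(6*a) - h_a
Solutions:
 h(a) = C1 + 9*a^4/8 + a^2/6 + a*log(a) - 5*a/4 + a*log(6)


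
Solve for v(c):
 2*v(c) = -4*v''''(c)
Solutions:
 v(c) = (C1*sin(2^(1/4)*c/2) + C2*cos(2^(1/4)*c/2))*exp(-2^(1/4)*c/2) + (C3*sin(2^(1/4)*c/2) + C4*cos(2^(1/4)*c/2))*exp(2^(1/4)*c/2)


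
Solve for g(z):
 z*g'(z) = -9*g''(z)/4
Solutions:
 g(z) = C1 + C2*erf(sqrt(2)*z/3)


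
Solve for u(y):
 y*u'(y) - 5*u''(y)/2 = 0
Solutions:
 u(y) = C1 + C2*erfi(sqrt(5)*y/5)


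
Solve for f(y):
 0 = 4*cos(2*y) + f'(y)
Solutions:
 f(y) = C1 - 2*sin(2*y)


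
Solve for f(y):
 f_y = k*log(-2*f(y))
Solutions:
 Integral(1/(log(-_y) + log(2)), (_y, f(y))) = C1 + k*y


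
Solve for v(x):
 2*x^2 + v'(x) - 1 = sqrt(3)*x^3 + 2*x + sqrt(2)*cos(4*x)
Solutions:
 v(x) = C1 + sqrt(3)*x^4/4 - 2*x^3/3 + x^2 + x + sqrt(2)*sin(4*x)/4


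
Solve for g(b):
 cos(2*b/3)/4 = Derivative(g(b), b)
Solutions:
 g(b) = C1 + 3*sin(2*b/3)/8


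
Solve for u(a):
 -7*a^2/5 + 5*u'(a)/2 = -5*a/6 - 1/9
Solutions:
 u(a) = C1 + 14*a^3/75 - a^2/6 - 2*a/45


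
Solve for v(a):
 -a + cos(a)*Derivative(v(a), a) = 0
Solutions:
 v(a) = C1 + Integral(a/cos(a), a)


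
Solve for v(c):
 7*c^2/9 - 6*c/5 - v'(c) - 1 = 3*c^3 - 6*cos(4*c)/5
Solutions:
 v(c) = C1 - 3*c^4/4 + 7*c^3/27 - 3*c^2/5 - c + 3*sin(4*c)/10


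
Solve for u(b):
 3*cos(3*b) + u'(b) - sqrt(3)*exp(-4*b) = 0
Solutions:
 u(b) = C1 - sin(3*b) - sqrt(3)*exp(-4*b)/4


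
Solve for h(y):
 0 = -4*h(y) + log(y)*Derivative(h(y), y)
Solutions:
 h(y) = C1*exp(4*li(y))


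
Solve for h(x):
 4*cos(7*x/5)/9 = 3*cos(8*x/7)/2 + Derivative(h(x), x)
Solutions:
 h(x) = C1 - 21*sin(8*x/7)/16 + 20*sin(7*x/5)/63


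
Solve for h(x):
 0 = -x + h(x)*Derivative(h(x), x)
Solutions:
 h(x) = -sqrt(C1 + x^2)
 h(x) = sqrt(C1 + x^2)


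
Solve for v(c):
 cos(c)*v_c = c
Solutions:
 v(c) = C1 + Integral(c/cos(c), c)


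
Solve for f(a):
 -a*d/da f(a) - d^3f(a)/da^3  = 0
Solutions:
 f(a) = C1 + Integral(C2*airyai(-a) + C3*airybi(-a), a)


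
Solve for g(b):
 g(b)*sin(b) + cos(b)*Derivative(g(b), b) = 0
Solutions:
 g(b) = C1*cos(b)


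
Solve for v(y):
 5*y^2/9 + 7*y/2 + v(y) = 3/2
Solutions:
 v(y) = -5*y^2/9 - 7*y/2 + 3/2


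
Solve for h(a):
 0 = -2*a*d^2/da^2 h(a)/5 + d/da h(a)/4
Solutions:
 h(a) = C1 + C2*a^(13/8)


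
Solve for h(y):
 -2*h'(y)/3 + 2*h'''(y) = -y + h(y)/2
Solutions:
 h(y) = C1*exp(-y*(4/(sqrt(665) + 27)^(1/3) + (sqrt(665) + 27)^(1/3))/12)*sin(sqrt(3)*y*(-(sqrt(665) + 27)^(1/3) + 4/(sqrt(665) + 27)^(1/3))/12) + C2*exp(-y*(4/(sqrt(665) + 27)^(1/3) + (sqrt(665) + 27)^(1/3))/12)*cos(sqrt(3)*y*(-(sqrt(665) + 27)^(1/3) + 4/(sqrt(665) + 27)^(1/3))/12) + C3*exp(y*(4/(sqrt(665) + 27)^(1/3) + (sqrt(665) + 27)^(1/3))/6) + 2*y - 8/3


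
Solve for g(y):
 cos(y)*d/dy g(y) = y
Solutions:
 g(y) = C1 + Integral(y/cos(y), y)


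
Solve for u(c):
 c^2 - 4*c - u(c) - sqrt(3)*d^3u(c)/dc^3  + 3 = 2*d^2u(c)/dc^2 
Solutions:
 u(c) = C1*exp(c*(-8*sqrt(3) + 8*18^(1/3)/(9*sqrt(339) + 97*sqrt(3))^(1/3) + 12^(1/3)*(9*sqrt(339) + 97*sqrt(3))^(1/3))/36)*sin(2^(1/3)*3^(1/6)*c*(-2^(1/3)*3^(2/3)*(9*sqrt(339) + 97*sqrt(3))^(1/3) + 24/(9*sqrt(339) + 97*sqrt(3))^(1/3))/36) + C2*exp(c*(-8*sqrt(3) + 8*18^(1/3)/(9*sqrt(339) + 97*sqrt(3))^(1/3) + 12^(1/3)*(9*sqrt(339) + 97*sqrt(3))^(1/3))/36)*cos(2^(1/3)*3^(1/6)*c*(-2^(1/3)*3^(2/3)*(9*sqrt(339) + 97*sqrt(3))^(1/3) + 24/(9*sqrt(339) + 97*sqrt(3))^(1/3))/36) + C3*exp(-c*(8*18^(1/3)/(9*sqrt(339) + 97*sqrt(3))^(1/3) + 4*sqrt(3) + 12^(1/3)*(9*sqrt(339) + 97*sqrt(3))^(1/3))/18) + c^2 - 4*c - 1


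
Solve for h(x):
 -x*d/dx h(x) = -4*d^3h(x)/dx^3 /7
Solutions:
 h(x) = C1 + Integral(C2*airyai(14^(1/3)*x/2) + C3*airybi(14^(1/3)*x/2), x)


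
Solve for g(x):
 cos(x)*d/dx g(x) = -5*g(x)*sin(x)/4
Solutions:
 g(x) = C1*cos(x)^(5/4)


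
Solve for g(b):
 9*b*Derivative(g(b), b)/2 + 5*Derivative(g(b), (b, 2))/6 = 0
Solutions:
 g(b) = C1 + C2*erf(3*sqrt(30)*b/10)


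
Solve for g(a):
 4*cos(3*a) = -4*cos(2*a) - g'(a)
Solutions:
 g(a) = C1 - 2*sin(2*a) - 4*sin(3*a)/3


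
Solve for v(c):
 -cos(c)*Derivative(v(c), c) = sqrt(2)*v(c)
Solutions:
 v(c) = C1*(sin(c) - 1)^(sqrt(2)/2)/(sin(c) + 1)^(sqrt(2)/2)


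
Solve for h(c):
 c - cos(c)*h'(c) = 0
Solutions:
 h(c) = C1 + Integral(c/cos(c), c)


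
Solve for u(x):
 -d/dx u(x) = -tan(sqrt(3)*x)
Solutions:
 u(x) = C1 - sqrt(3)*log(cos(sqrt(3)*x))/3


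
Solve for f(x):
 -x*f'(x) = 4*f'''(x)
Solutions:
 f(x) = C1 + Integral(C2*airyai(-2^(1/3)*x/2) + C3*airybi(-2^(1/3)*x/2), x)


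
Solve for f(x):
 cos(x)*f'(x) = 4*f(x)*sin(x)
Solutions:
 f(x) = C1/cos(x)^4


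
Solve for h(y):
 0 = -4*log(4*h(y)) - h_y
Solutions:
 Integral(1/(log(_y) + 2*log(2)), (_y, h(y)))/4 = C1 - y


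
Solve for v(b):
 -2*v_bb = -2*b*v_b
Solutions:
 v(b) = C1 + C2*erfi(sqrt(2)*b/2)


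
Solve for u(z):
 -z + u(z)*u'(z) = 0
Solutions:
 u(z) = -sqrt(C1 + z^2)
 u(z) = sqrt(C1 + z^2)


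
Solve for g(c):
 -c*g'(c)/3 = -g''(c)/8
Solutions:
 g(c) = C1 + C2*erfi(2*sqrt(3)*c/3)


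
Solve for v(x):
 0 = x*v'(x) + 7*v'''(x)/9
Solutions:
 v(x) = C1 + Integral(C2*airyai(-21^(2/3)*x/7) + C3*airybi(-21^(2/3)*x/7), x)


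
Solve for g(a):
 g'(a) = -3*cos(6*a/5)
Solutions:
 g(a) = C1 - 5*sin(6*a/5)/2


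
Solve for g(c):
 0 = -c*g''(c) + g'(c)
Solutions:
 g(c) = C1 + C2*c^2


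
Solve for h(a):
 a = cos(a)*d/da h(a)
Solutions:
 h(a) = C1 + Integral(a/cos(a), a)


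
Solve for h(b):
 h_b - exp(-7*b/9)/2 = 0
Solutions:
 h(b) = C1 - 9*exp(-7*b/9)/14


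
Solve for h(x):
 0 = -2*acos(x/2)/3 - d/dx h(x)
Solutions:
 h(x) = C1 - 2*x*acos(x/2)/3 + 2*sqrt(4 - x^2)/3


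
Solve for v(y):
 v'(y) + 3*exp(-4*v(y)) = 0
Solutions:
 v(y) = log(-I*(C1 - 12*y)^(1/4))
 v(y) = log(I*(C1 - 12*y)^(1/4))
 v(y) = log(-(C1 - 12*y)^(1/4))
 v(y) = log(C1 - 12*y)/4


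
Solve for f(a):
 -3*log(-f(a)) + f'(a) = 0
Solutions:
 -li(-f(a)) = C1 + 3*a


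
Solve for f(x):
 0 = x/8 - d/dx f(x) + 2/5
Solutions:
 f(x) = C1 + x^2/16 + 2*x/5


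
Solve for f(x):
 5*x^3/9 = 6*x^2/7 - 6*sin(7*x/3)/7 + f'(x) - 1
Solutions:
 f(x) = C1 + 5*x^4/36 - 2*x^3/7 + x - 18*cos(7*x/3)/49


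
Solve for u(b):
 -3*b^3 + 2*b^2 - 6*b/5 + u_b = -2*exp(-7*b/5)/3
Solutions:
 u(b) = C1 + 3*b^4/4 - 2*b^3/3 + 3*b^2/5 + 10*exp(-7*b/5)/21


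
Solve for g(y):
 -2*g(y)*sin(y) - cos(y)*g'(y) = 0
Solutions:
 g(y) = C1*cos(y)^2


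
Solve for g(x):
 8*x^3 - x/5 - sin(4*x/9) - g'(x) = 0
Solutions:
 g(x) = C1 + 2*x^4 - x^2/10 + 9*cos(4*x/9)/4


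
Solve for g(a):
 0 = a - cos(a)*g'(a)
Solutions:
 g(a) = C1 + Integral(a/cos(a), a)


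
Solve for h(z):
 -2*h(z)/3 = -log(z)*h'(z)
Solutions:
 h(z) = C1*exp(2*li(z)/3)


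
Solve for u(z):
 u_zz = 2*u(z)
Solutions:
 u(z) = C1*exp(-sqrt(2)*z) + C2*exp(sqrt(2)*z)


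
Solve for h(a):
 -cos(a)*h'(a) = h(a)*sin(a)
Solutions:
 h(a) = C1*cos(a)


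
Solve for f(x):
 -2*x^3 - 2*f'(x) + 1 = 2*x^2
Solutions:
 f(x) = C1 - x^4/4 - x^3/3 + x/2


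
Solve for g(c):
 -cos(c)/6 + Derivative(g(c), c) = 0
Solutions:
 g(c) = C1 + sin(c)/6


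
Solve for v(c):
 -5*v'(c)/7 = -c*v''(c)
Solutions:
 v(c) = C1 + C2*c^(12/7)


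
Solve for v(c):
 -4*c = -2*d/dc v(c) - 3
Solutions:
 v(c) = C1 + c^2 - 3*c/2


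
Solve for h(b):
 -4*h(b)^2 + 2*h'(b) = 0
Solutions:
 h(b) = -1/(C1 + 2*b)


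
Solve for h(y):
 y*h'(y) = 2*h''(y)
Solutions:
 h(y) = C1 + C2*erfi(y/2)


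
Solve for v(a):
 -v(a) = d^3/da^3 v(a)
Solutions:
 v(a) = C3*exp(-a) + (C1*sin(sqrt(3)*a/2) + C2*cos(sqrt(3)*a/2))*exp(a/2)


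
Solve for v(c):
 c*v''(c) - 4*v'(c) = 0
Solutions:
 v(c) = C1 + C2*c^5


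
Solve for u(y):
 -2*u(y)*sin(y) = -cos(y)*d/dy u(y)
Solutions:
 u(y) = C1/cos(y)^2


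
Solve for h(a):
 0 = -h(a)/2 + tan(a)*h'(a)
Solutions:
 h(a) = C1*sqrt(sin(a))


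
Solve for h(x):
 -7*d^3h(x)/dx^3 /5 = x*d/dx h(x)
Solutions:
 h(x) = C1 + Integral(C2*airyai(-5^(1/3)*7^(2/3)*x/7) + C3*airybi(-5^(1/3)*7^(2/3)*x/7), x)


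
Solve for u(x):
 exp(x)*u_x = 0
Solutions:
 u(x) = C1


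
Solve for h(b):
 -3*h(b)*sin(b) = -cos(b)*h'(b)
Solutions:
 h(b) = C1/cos(b)^3


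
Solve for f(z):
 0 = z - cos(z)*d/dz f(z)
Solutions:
 f(z) = C1 + Integral(z/cos(z), z)


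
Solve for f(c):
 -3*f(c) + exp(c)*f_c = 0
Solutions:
 f(c) = C1*exp(-3*exp(-c))


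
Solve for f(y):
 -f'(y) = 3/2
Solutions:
 f(y) = C1 - 3*y/2


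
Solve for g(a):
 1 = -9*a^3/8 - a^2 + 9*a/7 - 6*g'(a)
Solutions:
 g(a) = C1 - 3*a^4/64 - a^3/18 + 3*a^2/28 - a/6


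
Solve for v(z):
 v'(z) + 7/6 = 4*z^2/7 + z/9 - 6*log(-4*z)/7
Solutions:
 v(z) = C1 + 4*z^3/21 + z^2/18 - 6*z*log(-z)/7 + z*(-72*log(2) - 13)/42


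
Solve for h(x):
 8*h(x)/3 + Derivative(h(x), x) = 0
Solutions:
 h(x) = C1*exp(-8*x/3)


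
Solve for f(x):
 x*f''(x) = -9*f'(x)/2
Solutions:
 f(x) = C1 + C2/x^(7/2)


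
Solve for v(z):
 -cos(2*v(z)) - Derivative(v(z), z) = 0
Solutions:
 v(z) = -asin((C1 + exp(4*z))/(C1 - exp(4*z)))/2 + pi/2
 v(z) = asin((C1 + exp(4*z))/(C1 - exp(4*z)))/2


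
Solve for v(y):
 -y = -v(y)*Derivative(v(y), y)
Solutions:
 v(y) = -sqrt(C1 + y^2)
 v(y) = sqrt(C1 + y^2)


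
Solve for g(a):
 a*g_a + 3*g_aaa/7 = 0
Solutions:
 g(a) = C1 + Integral(C2*airyai(-3^(2/3)*7^(1/3)*a/3) + C3*airybi(-3^(2/3)*7^(1/3)*a/3), a)


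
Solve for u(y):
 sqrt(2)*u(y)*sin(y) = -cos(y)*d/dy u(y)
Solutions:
 u(y) = C1*cos(y)^(sqrt(2))


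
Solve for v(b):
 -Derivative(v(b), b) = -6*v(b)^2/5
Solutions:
 v(b) = -5/(C1 + 6*b)


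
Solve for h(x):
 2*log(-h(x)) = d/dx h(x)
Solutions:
 -li(-h(x)) = C1 + 2*x


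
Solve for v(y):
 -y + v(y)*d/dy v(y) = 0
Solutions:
 v(y) = -sqrt(C1 + y^2)
 v(y) = sqrt(C1 + y^2)


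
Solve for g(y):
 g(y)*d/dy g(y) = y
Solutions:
 g(y) = -sqrt(C1 + y^2)
 g(y) = sqrt(C1 + y^2)


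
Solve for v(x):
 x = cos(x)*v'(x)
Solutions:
 v(x) = C1 + Integral(x/cos(x), x)


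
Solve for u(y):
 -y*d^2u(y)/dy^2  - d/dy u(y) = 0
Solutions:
 u(y) = C1 + C2*log(y)


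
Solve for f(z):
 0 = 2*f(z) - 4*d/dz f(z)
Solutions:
 f(z) = C1*exp(z/2)


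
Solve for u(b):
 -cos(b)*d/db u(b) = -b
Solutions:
 u(b) = C1 + Integral(b/cos(b), b)


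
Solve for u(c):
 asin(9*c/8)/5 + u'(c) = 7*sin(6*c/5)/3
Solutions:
 u(c) = C1 - c*asin(9*c/8)/5 - sqrt(64 - 81*c^2)/45 - 35*cos(6*c/5)/18


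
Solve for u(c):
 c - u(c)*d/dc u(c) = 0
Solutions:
 u(c) = -sqrt(C1 + c^2)
 u(c) = sqrt(C1 + c^2)


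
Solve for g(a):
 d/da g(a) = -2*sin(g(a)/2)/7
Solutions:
 2*a/7 + log(cos(g(a)/2) - 1) - log(cos(g(a)/2) + 1) = C1


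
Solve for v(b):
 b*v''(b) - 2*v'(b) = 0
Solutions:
 v(b) = C1 + C2*b^3


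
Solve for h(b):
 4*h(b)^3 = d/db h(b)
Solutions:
 h(b) = -sqrt(2)*sqrt(-1/(C1 + 4*b))/2
 h(b) = sqrt(2)*sqrt(-1/(C1 + 4*b))/2


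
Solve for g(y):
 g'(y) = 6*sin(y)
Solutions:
 g(y) = C1 - 6*cos(y)


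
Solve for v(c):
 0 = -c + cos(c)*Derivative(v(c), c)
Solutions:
 v(c) = C1 + Integral(c/cos(c), c)


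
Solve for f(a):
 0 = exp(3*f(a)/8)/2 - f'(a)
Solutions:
 f(a) = 8*log(-1/(C1 + 3*a))/3 + 32*log(2)/3
 f(a) = 8*log(2^(1/3)*(-1/(C1 + a))^(1/3)*(-3^(2/3)/3 - 3^(1/6)*I))
 f(a) = 8*log(2^(1/3)*(-1/(C1 + a))^(1/3)*(-3^(2/3)/3 + 3^(1/6)*I))


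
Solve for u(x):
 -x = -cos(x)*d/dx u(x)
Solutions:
 u(x) = C1 + Integral(x/cos(x), x)


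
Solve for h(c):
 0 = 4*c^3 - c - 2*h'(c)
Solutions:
 h(c) = C1 + c^4/2 - c^2/4


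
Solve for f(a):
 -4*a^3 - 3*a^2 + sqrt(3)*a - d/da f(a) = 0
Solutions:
 f(a) = C1 - a^4 - a^3 + sqrt(3)*a^2/2


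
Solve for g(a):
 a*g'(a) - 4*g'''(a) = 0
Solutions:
 g(a) = C1 + Integral(C2*airyai(2^(1/3)*a/2) + C3*airybi(2^(1/3)*a/2), a)


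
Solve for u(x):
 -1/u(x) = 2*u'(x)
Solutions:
 u(x) = -sqrt(C1 - x)
 u(x) = sqrt(C1 - x)


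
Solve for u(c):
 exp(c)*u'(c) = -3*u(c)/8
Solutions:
 u(c) = C1*exp(3*exp(-c)/8)


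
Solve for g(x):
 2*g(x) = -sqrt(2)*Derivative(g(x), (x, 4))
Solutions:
 g(x) = (C1*sin(2^(5/8)*x/2) + C2*cos(2^(5/8)*x/2))*exp(-2^(5/8)*x/2) + (C3*sin(2^(5/8)*x/2) + C4*cos(2^(5/8)*x/2))*exp(2^(5/8)*x/2)


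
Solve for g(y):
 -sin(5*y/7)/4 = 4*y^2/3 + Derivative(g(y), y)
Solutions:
 g(y) = C1 - 4*y^3/9 + 7*cos(5*y/7)/20


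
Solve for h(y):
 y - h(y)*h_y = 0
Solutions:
 h(y) = -sqrt(C1 + y^2)
 h(y) = sqrt(C1 + y^2)


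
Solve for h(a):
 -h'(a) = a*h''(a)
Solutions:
 h(a) = C1 + C2*log(a)


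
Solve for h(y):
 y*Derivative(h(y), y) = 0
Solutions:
 h(y) = C1


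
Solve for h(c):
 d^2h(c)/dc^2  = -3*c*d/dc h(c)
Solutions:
 h(c) = C1 + C2*erf(sqrt(6)*c/2)


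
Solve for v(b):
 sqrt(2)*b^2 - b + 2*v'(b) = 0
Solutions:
 v(b) = C1 - sqrt(2)*b^3/6 + b^2/4
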